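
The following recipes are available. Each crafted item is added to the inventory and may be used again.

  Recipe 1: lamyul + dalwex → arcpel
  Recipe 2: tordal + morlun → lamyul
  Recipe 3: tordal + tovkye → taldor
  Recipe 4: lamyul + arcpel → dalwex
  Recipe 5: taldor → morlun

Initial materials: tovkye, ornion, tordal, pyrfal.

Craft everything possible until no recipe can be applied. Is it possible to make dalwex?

No

dalwex would need lamyul and arcpel (Recipe 4), but arcpel is never obtained.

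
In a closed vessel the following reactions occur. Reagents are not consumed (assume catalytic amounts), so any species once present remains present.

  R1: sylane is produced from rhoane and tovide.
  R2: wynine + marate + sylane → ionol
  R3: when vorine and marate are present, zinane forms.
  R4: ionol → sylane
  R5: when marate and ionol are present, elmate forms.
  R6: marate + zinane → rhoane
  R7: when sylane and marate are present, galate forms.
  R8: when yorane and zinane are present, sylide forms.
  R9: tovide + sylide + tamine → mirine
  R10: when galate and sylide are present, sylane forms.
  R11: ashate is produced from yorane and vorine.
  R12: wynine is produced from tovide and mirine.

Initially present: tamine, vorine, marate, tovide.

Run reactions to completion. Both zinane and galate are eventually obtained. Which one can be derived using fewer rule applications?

zinane

zinane: vorine and marate present → zinane forms (R3). [1 rule application]
galate: vorine and marate present → zinane forms (R3). marate and zinane present → rhoane forms (R6). rhoane and tovide present → sylane forms (R1). sylane and marate present → galate forms (R7). [4 rule applications]
zinane needs fewer.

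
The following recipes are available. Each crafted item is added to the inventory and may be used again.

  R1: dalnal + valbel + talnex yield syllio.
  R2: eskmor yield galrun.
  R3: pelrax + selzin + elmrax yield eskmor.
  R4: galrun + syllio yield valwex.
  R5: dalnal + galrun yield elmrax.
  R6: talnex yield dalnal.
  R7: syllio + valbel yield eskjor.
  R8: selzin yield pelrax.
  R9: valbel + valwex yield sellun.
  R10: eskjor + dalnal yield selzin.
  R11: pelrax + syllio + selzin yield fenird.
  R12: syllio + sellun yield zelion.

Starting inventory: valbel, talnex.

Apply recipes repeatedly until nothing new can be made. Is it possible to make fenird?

Yes

talnex → dalnal (R6).
dalnal + valbel + talnex → syllio (R1).
syllio + valbel → eskjor (R7).
eskjor + dalnal → selzin (R10).
Using R8, selzin makes pelrax.
pelrax + syllio + selzin → fenird (R11).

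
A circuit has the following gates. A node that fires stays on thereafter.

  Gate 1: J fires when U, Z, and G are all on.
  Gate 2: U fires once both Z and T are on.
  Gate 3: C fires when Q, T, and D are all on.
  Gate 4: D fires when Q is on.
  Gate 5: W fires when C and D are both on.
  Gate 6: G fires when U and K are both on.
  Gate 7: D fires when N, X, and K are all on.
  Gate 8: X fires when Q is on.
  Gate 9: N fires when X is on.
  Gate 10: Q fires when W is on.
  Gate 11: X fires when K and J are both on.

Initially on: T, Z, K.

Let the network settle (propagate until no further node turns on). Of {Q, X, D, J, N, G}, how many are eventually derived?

Z and T are on, so U fires (Gate 2).
U and K are on, so G fires (Gate 6).
U, Z, and G are on, so J fires (Gate 1).
K and J are on, so X fires (Gate 11).
Gate 9: X on → N on.
N, X, and K are on, so D fires (Gate 7).
Q would need W (Gate 10), but W never turns on.
X: reached.
D: reached.
J: reached.
N: reached.
G: reached.
Reached: X, D, J, N, and G — 5 of the 6.

5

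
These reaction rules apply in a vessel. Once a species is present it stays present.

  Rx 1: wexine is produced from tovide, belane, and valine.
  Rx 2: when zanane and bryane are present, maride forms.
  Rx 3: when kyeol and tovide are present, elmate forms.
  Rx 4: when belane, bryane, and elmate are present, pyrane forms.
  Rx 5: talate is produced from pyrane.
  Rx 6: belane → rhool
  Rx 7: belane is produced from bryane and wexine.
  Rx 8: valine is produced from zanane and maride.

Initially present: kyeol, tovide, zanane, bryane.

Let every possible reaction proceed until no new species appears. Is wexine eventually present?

No

wexine would need tovide, belane, and valine (Rx 1), but belane never forms.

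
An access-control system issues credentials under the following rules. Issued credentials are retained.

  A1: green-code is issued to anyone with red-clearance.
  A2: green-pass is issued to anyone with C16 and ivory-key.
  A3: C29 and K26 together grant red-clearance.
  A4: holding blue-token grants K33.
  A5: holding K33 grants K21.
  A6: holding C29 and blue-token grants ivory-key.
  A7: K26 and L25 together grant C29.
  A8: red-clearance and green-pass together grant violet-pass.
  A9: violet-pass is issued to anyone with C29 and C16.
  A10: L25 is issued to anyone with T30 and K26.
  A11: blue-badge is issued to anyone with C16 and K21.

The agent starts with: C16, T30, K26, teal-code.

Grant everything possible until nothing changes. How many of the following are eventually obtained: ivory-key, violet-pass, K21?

Holding T30 and K26 grants L25 (A10).
Holding K26 and L25 grants C29 (A7).
Holding C29 and C16 grants violet-pass (A9).
ivory-key would need C29 and blue-token (A6), but blue-token is never granted.
violet-pass: reached.
K21 would need K33 (A5), but K33 is never granted.
Reached: violet-pass — 1 of the 3.

1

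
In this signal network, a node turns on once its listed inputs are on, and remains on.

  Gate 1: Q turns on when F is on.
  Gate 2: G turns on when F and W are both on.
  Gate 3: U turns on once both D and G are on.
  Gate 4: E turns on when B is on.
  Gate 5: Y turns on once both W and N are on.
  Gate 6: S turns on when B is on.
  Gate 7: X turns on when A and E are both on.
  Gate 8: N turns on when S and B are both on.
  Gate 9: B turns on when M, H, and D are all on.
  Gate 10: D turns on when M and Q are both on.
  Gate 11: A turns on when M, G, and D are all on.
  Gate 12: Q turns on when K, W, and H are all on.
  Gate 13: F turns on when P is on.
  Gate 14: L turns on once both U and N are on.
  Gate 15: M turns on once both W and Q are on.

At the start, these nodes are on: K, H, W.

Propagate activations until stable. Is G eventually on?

No

G would need F and W (Gate 2), but F never turns on.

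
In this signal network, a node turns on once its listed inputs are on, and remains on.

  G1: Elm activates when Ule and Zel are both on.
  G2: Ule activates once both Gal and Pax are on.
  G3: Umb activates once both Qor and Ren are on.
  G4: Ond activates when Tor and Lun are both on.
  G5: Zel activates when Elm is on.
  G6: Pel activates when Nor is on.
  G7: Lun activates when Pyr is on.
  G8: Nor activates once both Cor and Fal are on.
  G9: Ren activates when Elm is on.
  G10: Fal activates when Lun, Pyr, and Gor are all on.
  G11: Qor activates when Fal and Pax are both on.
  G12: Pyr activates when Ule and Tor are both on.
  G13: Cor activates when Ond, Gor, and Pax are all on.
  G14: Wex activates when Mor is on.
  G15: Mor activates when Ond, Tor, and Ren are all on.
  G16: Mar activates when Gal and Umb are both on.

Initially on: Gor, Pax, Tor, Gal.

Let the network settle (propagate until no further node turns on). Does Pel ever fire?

Yes

Gal and Pax are on, so Ule activates (G2).
G12: Ule and Tor on → Pyr on.
Pyr is on, so Lun activates (G7).
G4: Tor and Lun on → Ond on.
G10: Lun, Pyr, and Gor on → Fal on.
G13: Ond, Gor, and Pax on → Cor on.
Cor and Fal are on, so Nor activates (G8).
G6: Nor on → Pel on.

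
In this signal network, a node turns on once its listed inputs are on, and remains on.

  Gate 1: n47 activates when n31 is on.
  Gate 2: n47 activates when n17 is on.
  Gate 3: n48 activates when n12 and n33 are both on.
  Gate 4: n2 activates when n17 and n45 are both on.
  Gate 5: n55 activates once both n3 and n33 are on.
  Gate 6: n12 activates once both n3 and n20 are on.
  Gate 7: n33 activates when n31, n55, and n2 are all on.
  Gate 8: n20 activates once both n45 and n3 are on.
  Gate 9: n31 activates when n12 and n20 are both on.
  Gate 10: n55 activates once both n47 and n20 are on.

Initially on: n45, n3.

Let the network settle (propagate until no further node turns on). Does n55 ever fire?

Gate 8: n45 and n3 on → n20 on.
n3 and n20 are on, so n12 activates (Gate 6).
Gate 9: n12 and n20 on → n31 on.
Gate 1: n31 on → n47 on.
n47 and n20 are on, so n55 activates (Gate 10).

Yes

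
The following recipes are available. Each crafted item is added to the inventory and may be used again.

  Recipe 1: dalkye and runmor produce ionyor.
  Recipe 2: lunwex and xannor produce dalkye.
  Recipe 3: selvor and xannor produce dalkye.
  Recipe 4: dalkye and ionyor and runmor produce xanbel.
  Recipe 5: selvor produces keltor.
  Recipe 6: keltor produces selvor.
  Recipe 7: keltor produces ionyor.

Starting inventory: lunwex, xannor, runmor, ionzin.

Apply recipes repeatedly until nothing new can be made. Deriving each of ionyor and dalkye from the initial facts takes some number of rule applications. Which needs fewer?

dalkye

dalkye: Using Recipe 2, lunwex and xannor make dalkye. [1 rule application]
ionyor: lunwex and xannor → dalkye (Recipe 2). Using Recipe 1, dalkye and runmor make ionyor. [2 rule applications]
dalkye needs fewer.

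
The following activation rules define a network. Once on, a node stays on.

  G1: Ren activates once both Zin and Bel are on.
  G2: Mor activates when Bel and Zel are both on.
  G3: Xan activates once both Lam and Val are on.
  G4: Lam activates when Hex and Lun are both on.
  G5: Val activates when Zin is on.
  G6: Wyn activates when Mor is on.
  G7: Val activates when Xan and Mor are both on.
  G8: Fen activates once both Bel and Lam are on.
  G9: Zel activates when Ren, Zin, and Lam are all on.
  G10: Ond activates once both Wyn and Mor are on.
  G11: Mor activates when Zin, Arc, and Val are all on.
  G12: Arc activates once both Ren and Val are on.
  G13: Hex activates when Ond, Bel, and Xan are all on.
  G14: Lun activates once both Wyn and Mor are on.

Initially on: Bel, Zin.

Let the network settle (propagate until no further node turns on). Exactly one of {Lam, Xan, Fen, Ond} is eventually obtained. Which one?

Zin and Bel are on, so Ren activates (G1).
Zin is on, so Val activates (G5).
G12: Ren and Val on → Arc on.
Zin, Arc, and Val are on, so Mor activates (G11).
Mor is on, so Wyn activates (G6).
Wyn and Mor are on, so Ond activates (G10).
Lam would need Hex and Lun (G4), but Hex never turns on. Xan would need Lam and Val (G3), but Lam never turns on. Fen would need Bel and Lam (G8), but Lam never turns on.

Ond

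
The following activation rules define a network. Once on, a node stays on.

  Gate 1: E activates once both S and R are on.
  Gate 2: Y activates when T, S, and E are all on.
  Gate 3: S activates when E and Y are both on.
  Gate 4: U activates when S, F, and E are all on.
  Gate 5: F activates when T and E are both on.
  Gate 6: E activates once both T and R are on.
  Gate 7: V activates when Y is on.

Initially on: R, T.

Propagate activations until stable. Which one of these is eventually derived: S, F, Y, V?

F

T and R are on, so E activates (Gate 6).
Gate 5: T and E on → F on.
V would need Y (Gate 7), but Y never turns on. S would need E and Y (Gate 3), but Y never turns on. Y would need T, S, and E (Gate 2), but S never turns on.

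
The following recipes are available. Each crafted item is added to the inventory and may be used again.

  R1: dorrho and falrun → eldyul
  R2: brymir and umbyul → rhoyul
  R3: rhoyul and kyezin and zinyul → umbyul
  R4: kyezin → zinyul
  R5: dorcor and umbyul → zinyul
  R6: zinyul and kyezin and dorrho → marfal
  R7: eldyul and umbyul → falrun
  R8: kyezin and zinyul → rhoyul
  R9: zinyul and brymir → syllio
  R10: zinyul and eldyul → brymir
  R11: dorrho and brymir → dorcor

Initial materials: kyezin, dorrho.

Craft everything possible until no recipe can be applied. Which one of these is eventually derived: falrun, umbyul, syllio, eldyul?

umbyul

Using R4, kyezin makes zinyul.
Using R8, kyezin and zinyul make rhoyul.
Using R3, rhoyul, kyezin, and zinyul make umbyul.
eldyul would need dorrho and falrun (R1), but falrun is never obtained. syllio would need zinyul and brymir (R9), but brymir is never obtained. falrun would need eldyul and umbyul (R7), but eldyul is never obtained.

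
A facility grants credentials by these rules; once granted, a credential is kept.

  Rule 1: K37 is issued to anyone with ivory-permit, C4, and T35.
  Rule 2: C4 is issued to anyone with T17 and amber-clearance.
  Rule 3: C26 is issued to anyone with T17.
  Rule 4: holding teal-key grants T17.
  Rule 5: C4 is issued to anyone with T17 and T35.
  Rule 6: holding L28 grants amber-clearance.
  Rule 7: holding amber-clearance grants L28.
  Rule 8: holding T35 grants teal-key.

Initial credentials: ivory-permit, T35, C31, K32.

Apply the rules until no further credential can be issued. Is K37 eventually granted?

Holding T35 grants teal-key (Rule 8).
Holding teal-key grants T17 (Rule 4).
Holding T17 and T35 grants C4 (Rule 5).
Holding ivory-permit, C4, and T35 grants K37 (Rule 1).

Yes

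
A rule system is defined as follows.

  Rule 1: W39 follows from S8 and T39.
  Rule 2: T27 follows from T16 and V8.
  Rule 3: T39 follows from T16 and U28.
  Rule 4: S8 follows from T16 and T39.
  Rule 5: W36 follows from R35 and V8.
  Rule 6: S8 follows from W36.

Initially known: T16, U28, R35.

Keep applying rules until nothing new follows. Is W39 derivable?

Yes

From T16 and U28, Rule 3 gives T39.
From T16 and T39, Rule 4 gives S8.
S8 and T39 hold, so W39 follows (Rule 1).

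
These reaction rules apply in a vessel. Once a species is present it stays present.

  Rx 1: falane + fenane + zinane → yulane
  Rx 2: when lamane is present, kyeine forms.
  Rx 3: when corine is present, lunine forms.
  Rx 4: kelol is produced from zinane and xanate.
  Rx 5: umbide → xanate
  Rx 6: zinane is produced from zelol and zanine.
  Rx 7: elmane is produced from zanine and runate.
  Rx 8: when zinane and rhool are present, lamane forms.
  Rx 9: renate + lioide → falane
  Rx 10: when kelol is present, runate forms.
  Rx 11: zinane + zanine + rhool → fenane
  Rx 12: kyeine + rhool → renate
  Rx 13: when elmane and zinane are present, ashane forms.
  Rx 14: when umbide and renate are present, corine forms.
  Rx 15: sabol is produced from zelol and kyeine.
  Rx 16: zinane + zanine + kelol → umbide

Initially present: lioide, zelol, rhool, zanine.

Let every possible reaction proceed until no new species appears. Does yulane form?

zelol and zanine present → zinane forms (Rx 6).
zinane and rhool present → lamane forms (Rx 8).
zinane, zanine, and rhool present → fenane forms (Rx 11).
lamane present → kyeine forms (Rx 2).
kyeine and rhool present → renate forms (Rx 12).
renate and lioide present → falane forms (Rx 9).
falane, fenane, and zinane present → yulane forms (Rx 1).

Yes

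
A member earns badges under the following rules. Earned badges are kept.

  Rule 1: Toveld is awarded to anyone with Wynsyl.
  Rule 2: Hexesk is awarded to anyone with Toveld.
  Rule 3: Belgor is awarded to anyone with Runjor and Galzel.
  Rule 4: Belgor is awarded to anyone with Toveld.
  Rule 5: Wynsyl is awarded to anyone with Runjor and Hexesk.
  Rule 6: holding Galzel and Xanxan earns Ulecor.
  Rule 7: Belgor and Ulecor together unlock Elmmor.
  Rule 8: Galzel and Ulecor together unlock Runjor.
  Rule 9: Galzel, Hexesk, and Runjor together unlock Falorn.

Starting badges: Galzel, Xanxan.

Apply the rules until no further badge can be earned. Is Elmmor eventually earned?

With Galzel and Xanxan, Ulecor is earned (Rule 6).
With Galzel and Ulecor, Runjor is earned (Rule 8).
With Runjor and Galzel, Belgor is earned (Rule 3).
With Belgor and Ulecor, Elmmor is earned (Rule 7).

Yes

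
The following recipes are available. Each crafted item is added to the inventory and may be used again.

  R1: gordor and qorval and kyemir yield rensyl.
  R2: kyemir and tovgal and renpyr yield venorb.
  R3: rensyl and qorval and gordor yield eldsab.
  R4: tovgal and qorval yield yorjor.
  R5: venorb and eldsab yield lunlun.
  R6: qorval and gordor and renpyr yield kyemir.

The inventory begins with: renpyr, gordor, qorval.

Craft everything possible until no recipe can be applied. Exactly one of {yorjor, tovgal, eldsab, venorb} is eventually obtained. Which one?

qorval and gordor and renpyr → kyemir (R6).
Using R1, gordor, qorval, and kyemir make rensyl.
Using R3, rensyl, qorval, and gordor make eldsab.
yorjor would need tovgal and qorval (R4), but tovgal is never obtained. venorb would need kyemir, tovgal, and renpyr (R2), but tovgal is never obtained. No rule produces tovgal, and it is not given.

eldsab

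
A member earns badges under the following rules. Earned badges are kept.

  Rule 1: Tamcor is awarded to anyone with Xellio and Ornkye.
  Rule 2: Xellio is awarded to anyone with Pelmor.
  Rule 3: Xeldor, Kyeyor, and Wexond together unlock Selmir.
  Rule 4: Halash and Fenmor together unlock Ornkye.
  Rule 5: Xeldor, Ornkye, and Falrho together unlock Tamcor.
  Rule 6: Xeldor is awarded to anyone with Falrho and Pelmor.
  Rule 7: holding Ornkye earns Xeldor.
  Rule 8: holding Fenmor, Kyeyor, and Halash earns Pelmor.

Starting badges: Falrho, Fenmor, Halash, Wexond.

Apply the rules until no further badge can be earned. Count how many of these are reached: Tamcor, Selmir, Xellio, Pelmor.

With Halash and Fenmor, Ornkye is earned (Rule 4).
With Ornkye, Xeldor is earned (Rule 7).
With Xeldor, Ornkye, and Falrho, Tamcor is earned (Rule 5).
Tamcor: reached.
Selmir would need Xeldor, Kyeyor, and Wexond (Rule 3), but Kyeyor is never earned.
Xellio would need Pelmor (Rule 2), but Pelmor is never earned.
Pelmor would need Fenmor, Kyeyor, and Halash (Rule 8), but Kyeyor is never earned.
Reached: Tamcor — 1 of the 4.

1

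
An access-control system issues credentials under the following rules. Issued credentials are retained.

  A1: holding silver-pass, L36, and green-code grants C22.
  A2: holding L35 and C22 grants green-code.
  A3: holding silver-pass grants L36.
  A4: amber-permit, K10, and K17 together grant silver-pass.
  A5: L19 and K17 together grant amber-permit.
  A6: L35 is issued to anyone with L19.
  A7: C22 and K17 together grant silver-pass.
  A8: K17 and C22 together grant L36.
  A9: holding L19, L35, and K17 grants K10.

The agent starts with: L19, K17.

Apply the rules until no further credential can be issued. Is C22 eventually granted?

C22 would need silver-pass, L36, and green-code (A1), but green-code is never granted.

No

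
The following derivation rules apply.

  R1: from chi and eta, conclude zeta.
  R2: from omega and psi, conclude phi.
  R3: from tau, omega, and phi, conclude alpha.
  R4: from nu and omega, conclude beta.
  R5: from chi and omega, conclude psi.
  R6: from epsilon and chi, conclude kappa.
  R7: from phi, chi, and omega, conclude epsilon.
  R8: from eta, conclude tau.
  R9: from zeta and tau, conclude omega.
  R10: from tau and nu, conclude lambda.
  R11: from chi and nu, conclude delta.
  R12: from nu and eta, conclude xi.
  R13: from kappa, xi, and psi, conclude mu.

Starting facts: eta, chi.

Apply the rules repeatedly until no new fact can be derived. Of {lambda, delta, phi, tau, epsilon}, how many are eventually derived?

3

chi and eta hold, so zeta follows (R1).
From eta, R8 gives tau.
zeta and tau hold, so omega follows (R9).
chi and omega hold, so psi follows (R5).
omega and psi hold, so phi follows (R2).
phi, chi, and omega hold, so epsilon follows (R7).
lambda would need tau and nu (R10), but nu is never established.
delta would need chi and nu (R11), but nu is never established.
phi: reached.
tau: reached.
epsilon: reached.
Reached: phi, tau, and epsilon — 3 of the 5.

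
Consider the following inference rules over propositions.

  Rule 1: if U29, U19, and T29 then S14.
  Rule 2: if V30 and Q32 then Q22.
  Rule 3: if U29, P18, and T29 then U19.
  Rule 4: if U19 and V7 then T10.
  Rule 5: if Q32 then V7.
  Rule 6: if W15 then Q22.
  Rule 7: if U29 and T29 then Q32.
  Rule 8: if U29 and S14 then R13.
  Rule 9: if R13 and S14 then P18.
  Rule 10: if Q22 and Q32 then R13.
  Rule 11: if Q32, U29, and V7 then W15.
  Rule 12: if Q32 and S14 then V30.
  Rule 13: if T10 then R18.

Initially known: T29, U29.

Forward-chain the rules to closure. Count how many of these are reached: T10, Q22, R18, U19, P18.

From U29 and T29, Rule 7 gives Q32.
From Q32, Rule 5 gives V7.
From Q32, U29, and V7, Rule 11 gives W15.
From W15, Rule 6 gives Q22.
T10 would need U19 and V7 (Rule 4), but U19 is never established.
Q22: reached.
R18 would need T10 (Rule 13), but T10 is never established.
U19 would need U29, P18, and T29 (Rule 3), but P18 is never established.
P18 would need R13 and S14 (Rule 9), but S14 is never established.
Reached: Q22 — 1 of the 5.

1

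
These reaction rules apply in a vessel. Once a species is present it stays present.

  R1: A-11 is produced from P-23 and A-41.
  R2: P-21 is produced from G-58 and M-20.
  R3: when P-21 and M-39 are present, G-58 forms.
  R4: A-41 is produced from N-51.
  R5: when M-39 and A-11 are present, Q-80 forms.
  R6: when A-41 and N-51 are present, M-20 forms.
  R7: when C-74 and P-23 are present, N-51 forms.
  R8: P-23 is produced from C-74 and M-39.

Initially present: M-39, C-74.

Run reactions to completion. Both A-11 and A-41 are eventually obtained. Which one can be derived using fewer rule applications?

A-41: C-74 and M-39 present → P-23 forms (R8). C-74 and P-23 present → N-51 forms (R7). N-51 present → A-41 forms (R4). [3 rule applications]
A-11: C-74 and M-39 present → P-23 forms (R8). C-74 and P-23 present → N-51 forms (R7). N-51 present → A-41 forms (R4). P-23 and A-41 present → A-11 forms (R1). [4 rule applications]
A-41 needs fewer.

A-41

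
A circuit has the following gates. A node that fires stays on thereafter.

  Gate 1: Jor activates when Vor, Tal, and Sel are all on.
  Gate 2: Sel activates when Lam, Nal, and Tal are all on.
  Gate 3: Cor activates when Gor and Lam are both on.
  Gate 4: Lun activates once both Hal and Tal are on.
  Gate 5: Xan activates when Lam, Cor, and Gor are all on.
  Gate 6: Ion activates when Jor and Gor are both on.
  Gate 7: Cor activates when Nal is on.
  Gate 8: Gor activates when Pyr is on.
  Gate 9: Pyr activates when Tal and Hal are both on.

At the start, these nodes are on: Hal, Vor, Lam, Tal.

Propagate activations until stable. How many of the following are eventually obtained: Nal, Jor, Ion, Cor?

1

Tal and Hal are on, so Pyr activates (Gate 9).
Pyr is on, so Gor activates (Gate 8).
Gor and Lam are on, so Cor activates (Gate 3).
No rule produces Nal, and it is not given.
Jor would need Vor, Tal, and Sel (Gate 1), but Sel never turns on.
Ion would need Jor and Gor (Gate 6), but Jor never turns on.
Cor: reached.
Reached: Cor — 1 of the 4.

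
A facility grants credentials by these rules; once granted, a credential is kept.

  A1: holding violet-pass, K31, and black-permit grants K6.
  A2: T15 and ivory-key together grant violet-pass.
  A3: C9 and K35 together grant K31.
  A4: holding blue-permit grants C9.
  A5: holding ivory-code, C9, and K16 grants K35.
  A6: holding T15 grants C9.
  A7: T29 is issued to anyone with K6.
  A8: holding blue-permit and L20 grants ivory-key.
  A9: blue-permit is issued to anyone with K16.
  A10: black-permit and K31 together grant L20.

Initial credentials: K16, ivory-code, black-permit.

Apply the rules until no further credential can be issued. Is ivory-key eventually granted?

Holding K16 grants blue-permit (A9).
Holding blue-permit grants C9 (A4).
Holding ivory-code, C9, and K16 grants K35 (A5).
Holding C9 and K35 grants K31 (A3).
Holding black-permit and K31 grants L20 (A10).
Holding blue-permit and L20 grants ivory-key (A8).

Yes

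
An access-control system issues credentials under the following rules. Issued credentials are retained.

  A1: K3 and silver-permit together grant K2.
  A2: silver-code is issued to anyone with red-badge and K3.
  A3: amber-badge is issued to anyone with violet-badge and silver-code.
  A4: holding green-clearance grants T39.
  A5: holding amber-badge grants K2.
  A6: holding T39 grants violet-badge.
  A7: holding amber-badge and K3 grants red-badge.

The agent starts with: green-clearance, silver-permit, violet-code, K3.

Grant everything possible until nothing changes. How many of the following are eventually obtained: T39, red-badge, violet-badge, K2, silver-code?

3

Holding K3 and silver-permit grants K2 (A1).
Holding green-clearance grants T39 (A4).
Holding T39 grants violet-badge (A6).
T39: reached.
red-badge would need amber-badge and K3 (A7), but amber-badge is never granted.
violet-badge: reached.
K2: reached.
silver-code would need red-badge and K3 (A2), but red-badge is never granted.
Reached: T39, violet-badge, and K2 — 3 of the 5.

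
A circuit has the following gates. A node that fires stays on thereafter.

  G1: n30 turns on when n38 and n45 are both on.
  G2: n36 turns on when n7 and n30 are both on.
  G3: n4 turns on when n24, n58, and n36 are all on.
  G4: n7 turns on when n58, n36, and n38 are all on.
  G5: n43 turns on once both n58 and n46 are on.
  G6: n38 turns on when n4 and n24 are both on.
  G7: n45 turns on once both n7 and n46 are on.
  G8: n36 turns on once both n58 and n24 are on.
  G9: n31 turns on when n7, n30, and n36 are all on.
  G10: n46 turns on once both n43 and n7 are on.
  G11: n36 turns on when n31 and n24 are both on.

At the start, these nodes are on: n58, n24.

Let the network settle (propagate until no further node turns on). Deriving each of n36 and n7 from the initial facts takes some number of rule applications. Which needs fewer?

n36: n58 and n24 are on, so n36 turns on (G8). [1 rule application]
n7: G8: n58 and n24 on → n36 on. G3: n24, n58, and n36 on → n4 on. G6: n4 and n24 on → n38 on. G4: n58, n36, and n38 on → n7 on. [4 rule applications]
n36 needs fewer.

n36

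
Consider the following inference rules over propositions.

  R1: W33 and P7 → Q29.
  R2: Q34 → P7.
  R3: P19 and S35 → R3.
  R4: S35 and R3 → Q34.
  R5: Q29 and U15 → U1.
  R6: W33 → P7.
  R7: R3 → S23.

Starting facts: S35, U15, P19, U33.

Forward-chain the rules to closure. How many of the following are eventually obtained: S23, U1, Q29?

1

P19 and S35 hold, so R3 follows (R3).
R3 holds, so S23 follows (R7).
S23: reached.
U1 would need Q29 and U15 (R5), but Q29 is never established.
Q29 would need W33 and P7 (R1), but W33 is never established.
Reached: S23 — 1 of the 3.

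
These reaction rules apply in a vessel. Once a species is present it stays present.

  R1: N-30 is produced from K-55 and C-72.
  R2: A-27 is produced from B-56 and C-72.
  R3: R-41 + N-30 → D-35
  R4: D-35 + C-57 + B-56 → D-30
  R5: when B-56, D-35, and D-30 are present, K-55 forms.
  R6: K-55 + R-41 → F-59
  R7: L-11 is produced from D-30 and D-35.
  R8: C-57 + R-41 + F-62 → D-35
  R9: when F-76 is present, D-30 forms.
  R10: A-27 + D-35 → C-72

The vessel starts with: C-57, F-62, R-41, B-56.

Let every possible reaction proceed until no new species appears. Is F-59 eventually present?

Yes

C-57, R-41, and F-62 present → D-35 forms (R8).
D-35, C-57, and B-56 present → D-30 forms (R4).
B-56, D-35, and D-30 present → K-55 forms (R5).
K-55 and R-41 present → F-59 forms (R6).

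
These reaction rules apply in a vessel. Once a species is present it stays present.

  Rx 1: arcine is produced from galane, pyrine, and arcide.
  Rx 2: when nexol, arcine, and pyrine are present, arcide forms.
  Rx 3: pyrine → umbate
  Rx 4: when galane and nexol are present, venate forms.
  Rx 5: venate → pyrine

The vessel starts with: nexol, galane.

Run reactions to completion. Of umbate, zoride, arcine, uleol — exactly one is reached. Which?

umbate

galane and nexol present → venate forms (Rx 4).
venate present → pyrine forms (Rx 5).
pyrine present → umbate forms (Rx 3).
arcine would need galane, pyrine, and arcide (Rx 1), but arcide never forms. No rule produces uleol, and it is not given. No rule produces zoride, and it is not given.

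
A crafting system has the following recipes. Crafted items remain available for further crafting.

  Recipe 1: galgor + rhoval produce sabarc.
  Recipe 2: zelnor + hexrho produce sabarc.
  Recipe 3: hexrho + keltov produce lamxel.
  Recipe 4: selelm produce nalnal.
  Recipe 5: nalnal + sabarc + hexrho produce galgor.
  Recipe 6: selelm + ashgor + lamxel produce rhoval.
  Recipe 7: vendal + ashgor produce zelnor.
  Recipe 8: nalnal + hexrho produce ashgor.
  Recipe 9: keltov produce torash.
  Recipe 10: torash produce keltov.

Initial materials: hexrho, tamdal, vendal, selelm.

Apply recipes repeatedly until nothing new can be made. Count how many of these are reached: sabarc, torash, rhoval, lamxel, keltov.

1

selelm → nalnal (Recipe 4).
nalnal + hexrho → ashgor (Recipe 8).
vendal + ashgor → zelnor (Recipe 7).
zelnor + hexrho → sabarc (Recipe 2).
sabarc: reached.
torash would need keltov (Recipe 9), but keltov is never obtained.
rhoval would need selelm, ashgor, and lamxel (Recipe 6), but lamxel is never obtained.
lamxel would need hexrho and keltov (Recipe 3), but keltov is never obtained.
keltov would need torash (Recipe 10), but torash is never obtained.
Reached: sabarc — 1 of the 5.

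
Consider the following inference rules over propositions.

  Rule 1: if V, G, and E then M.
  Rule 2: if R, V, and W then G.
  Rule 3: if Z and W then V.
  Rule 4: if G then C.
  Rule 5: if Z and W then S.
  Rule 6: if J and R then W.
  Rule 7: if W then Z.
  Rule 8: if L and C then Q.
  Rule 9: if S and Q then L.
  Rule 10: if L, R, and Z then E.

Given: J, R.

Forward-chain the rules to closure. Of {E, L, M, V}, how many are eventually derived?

1

From J and R, Rule 6 gives W.
From W, Rule 7 gives Z.
Z and W hold, so V follows (Rule 3).
E would need L, R, and Z (Rule 10), but L is never established.
L would need S and Q (Rule 9), but Q is never established.
M would need V, G, and E (Rule 1), but E is never established.
V: reached.
Reached: V — 1 of the 4.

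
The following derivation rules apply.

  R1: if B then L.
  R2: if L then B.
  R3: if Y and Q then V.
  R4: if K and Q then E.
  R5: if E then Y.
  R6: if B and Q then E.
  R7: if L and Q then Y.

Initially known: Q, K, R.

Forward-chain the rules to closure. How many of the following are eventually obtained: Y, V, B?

K and Q hold, so E follows (R4).
From E, R5 gives Y.
Y and Q hold, so V follows (R3).
Y: reached.
V: reached.
B would need L (R2), but L is never established.
Reached: Y and V — 2 of the 3.

2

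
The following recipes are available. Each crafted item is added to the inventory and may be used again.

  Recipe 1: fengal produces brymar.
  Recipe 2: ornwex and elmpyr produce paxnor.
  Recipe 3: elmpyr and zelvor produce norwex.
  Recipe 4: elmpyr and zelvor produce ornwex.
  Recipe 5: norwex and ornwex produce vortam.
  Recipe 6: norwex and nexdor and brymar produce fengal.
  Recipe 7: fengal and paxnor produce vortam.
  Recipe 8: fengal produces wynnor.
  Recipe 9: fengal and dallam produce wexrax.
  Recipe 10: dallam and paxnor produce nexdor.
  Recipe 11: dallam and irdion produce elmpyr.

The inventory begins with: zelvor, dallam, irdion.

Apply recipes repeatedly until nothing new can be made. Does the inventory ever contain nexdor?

Yes

dallam and irdion → elmpyr (Recipe 11).
Using Recipe 4, elmpyr and zelvor make ornwex.
Using Recipe 2, ornwex and elmpyr make paxnor.
Using Recipe 10, dallam and paxnor make nexdor.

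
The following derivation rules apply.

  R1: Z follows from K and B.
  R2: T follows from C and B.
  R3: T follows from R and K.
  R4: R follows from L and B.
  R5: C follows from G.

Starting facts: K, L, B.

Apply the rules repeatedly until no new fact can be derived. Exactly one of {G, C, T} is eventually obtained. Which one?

T

From L and B, R4 gives R.
R and K hold, so T follows (R3).
No rule produces G, and it is not given. C would need G (R5), but G is never established.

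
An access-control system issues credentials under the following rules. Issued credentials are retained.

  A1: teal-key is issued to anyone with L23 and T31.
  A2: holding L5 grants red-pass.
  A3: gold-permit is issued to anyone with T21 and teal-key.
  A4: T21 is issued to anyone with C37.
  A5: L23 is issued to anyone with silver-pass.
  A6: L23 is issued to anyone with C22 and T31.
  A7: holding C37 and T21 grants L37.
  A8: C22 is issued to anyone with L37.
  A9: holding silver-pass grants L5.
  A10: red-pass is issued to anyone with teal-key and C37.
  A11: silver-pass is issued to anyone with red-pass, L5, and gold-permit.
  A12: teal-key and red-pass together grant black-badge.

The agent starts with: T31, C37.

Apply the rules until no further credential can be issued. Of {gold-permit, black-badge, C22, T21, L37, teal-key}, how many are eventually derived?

6

Holding C37 grants T21 (A4).
Holding C37 and T21 grants L37 (A7).
Holding L37 grants C22 (A8).
Holding C22 and T31 grants L23 (A6).
Holding L23 and T31 grants teal-key (A1).
Holding teal-key and C37 grants red-pass (A10).
Holding T21 and teal-key grants gold-permit (A3).
Holding teal-key and red-pass grants black-badge (A12).
gold-permit: reached.
black-badge: reached.
C22: reached.
T21: reached.
L37: reached.
teal-key: reached.
All 6 are reached.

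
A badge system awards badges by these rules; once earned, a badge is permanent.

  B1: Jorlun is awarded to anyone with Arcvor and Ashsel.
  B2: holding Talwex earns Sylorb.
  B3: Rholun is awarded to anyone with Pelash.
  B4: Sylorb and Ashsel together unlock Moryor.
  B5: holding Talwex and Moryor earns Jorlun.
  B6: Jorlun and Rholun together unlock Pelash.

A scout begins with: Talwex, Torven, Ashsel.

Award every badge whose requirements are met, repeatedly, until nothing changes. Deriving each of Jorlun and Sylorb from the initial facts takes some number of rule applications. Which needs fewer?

Sylorb: With Talwex, Sylorb is earned (B2). [1 rule application]
Jorlun: With Talwex, Sylorb is earned (B2). With Sylorb and Ashsel, Moryor is earned (B4). With Talwex and Moryor, Jorlun is earned (B5). [3 rule applications]
Sylorb needs fewer.

Sylorb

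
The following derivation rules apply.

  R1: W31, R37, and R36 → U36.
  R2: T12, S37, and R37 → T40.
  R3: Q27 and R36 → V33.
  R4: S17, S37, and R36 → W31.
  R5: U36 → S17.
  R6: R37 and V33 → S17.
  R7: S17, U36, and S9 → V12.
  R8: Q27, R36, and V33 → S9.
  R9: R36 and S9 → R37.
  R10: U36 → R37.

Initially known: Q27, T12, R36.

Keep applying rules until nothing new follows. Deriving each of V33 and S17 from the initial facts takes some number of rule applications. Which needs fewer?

V33: From Q27 and R36, R3 gives V33. [1 rule application]
S17: From Q27 and R36, R3 gives V33. Q27, R36, and V33 hold, so S9 follows (R8). R36 and S9 hold, so R37 follows (R9). R37 and V33 hold, so S17 follows (R6). [4 rule applications]
V33 needs fewer.

V33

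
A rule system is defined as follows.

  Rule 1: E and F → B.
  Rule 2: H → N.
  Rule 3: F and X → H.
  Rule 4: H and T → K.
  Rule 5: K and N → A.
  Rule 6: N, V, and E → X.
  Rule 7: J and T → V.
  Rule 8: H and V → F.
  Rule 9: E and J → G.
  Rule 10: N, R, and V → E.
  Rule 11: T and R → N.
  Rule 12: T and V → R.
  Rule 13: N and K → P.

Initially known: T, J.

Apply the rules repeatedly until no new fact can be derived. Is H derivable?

H would need F and X (Rule 3), but F is never established.

No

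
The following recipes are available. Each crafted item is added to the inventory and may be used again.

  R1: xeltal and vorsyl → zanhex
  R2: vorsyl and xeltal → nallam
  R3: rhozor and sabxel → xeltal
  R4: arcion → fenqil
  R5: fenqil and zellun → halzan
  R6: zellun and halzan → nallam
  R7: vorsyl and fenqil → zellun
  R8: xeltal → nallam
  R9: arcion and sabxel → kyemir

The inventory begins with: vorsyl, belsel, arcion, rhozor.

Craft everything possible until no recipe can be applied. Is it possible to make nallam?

Using R4, arcion makes fenqil.
Using R7, vorsyl and fenqil make zellun.
fenqil and zellun → halzan (R5).
Using R6, zellun and halzan make nallam.

Yes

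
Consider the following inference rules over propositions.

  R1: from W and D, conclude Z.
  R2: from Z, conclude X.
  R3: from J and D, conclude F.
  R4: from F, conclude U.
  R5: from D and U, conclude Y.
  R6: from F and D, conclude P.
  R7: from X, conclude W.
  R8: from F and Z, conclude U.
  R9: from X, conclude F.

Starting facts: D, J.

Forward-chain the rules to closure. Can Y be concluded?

Yes

From J and D, R3 gives F.
F holds, so U follows (R4).
D and U hold, so Y follows (R5).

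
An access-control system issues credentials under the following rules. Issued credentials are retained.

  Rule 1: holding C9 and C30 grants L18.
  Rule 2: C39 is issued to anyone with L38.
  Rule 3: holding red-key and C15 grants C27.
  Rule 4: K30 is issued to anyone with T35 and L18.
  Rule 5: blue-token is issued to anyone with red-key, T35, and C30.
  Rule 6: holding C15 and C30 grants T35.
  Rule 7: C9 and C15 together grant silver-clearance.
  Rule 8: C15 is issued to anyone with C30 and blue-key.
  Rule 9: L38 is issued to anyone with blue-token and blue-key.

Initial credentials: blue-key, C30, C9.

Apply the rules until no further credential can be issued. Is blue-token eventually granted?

No

blue-token would need red-key, T35, and C30 (Rule 5), but red-key is never granted.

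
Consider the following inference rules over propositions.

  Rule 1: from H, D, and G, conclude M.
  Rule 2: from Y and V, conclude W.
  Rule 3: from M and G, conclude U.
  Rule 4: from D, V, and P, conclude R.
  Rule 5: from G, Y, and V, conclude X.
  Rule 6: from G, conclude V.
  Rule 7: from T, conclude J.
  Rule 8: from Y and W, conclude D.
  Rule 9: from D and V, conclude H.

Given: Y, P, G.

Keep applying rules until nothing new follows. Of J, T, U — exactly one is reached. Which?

U

From G, Rule 6 gives V.
From Y and V, Rule 2 gives W.
From Y and W, Rule 8 gives D.
D and V hold, so H follows (Rule 9).
H, D, and G hold, so M follows (Rule 1).
From M and G, Rule 3 gives U.
No rule produces T, and it is not given. J would need T (Rule 7), but T is never established.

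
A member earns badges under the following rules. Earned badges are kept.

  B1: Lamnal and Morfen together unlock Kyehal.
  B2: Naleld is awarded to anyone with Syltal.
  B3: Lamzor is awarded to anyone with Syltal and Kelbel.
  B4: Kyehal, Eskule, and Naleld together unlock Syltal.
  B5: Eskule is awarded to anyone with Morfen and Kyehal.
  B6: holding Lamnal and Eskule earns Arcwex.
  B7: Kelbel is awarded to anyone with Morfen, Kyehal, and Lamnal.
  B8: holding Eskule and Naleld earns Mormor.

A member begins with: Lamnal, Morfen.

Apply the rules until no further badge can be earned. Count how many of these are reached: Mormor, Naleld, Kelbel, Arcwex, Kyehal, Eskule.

4

With Lamnal and Morfen, Kyehal is earned (B1).
With Morfen, Kyehal, and Lamnal, Kelbel is earned (B7).
With Morfen and Kyehal, Eskule is earned (B5).
With Lamnal and Eskule, Arcwex is earned (B6).
Mormor would need Eskule and Naleld (B8), but Naleld is never earned.
Naleld would need Syltal (B2), but Syltal is never earned.
Kelbel: reached.
Arcwex: reached.
Kyehal: reached.
Eskule: reached.
Reached: Kelbel, Arcwex, Kyehal, and Eskule — 4 of the 6.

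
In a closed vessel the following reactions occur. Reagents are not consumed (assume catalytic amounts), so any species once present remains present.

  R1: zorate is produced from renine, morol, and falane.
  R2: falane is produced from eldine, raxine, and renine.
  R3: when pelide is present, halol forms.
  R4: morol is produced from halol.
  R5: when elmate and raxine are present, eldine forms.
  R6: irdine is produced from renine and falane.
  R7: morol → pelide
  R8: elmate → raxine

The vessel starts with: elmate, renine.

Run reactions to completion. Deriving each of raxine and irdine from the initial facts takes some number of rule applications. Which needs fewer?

raxine

raxine: elmate present → raxine forms (R8). [1 rule application]
irdine: elmate present → raxine forms (R8). elmate and raxine present → eldine forms (R5). eldine, raxine, and renine present → falane forms (R2). renine and falane present → irdine forms (R6). [4 rule applications]
raxine needs fewer.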